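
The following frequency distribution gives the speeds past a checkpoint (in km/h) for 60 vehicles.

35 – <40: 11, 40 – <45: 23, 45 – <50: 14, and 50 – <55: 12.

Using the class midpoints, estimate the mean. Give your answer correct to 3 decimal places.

Midpoints: 37.5, 42.5, 47.5, 52.5
Σfm = 11×37.5 + 23×42.5 + 14×47.5 + 12×52.5 = 2685
n = Σf = 60
Mean = 2685 / 60 = 44.7500

44.750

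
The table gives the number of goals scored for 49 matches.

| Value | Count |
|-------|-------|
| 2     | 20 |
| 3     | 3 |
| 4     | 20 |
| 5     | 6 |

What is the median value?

Cumulative frequencies: 20, 23, 43, 49
n = 49, so the median is the value in position (n+1)/2 = 25.
Position 25 falls at value 4.

4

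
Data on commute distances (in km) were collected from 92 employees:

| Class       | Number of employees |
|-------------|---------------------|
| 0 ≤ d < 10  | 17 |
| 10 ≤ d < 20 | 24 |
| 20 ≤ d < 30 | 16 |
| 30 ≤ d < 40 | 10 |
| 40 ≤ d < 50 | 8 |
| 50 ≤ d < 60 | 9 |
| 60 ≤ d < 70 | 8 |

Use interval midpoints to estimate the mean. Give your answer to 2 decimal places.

27.93

Midpoints: 5, 15, 25, 35, 45, 55, 65
Σfm = 17×5 + 24×15 + 16×25 + 10×35 + 8×45 + 9×55 + 8×65 = 2570
n = Σf = 92
Mean = 2570 / 92 = 27.9348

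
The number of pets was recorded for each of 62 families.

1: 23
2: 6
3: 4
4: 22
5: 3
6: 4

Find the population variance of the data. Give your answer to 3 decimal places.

Values: 1, 2, 3, 4, 5, 6
n = 62, Σfx = 174, mean = 2.8065
Σfx² = 654
Σf(x − x̄)² = Σfx² − (Σfx)²/n = 654 − 174²/62 = 165.6774
Population variance = 165.6774 / 62 = 2.6722

2.672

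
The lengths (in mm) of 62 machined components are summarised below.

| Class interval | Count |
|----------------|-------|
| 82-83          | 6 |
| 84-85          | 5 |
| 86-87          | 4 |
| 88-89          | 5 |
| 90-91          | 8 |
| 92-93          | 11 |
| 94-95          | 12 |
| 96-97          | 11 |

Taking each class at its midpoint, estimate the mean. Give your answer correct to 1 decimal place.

91.0

Midpoints: 82.5, 84.5, 86.5, 88.5, 90.5, 92.5, 94.5, 96.5
Σfm = 6×82.5 + 5×84.5 + 4×86.5 + 5×88.5 + 8×90.5 + 11×92.5 + 12×94.5 + 11×96.5 = 5643
n = Σf = 62
Mean = 5643 / 62 = 91.0161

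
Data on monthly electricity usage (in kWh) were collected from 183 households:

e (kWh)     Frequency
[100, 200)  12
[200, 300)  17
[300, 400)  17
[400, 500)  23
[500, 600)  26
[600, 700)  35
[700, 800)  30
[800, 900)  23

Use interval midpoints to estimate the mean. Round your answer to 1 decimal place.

554.4

Midpoints: 150, 250, 350, 450, 550, 650, 750, 850
Σfm = 12×150 + 17×250 + 17×350 + 23×450 + 26×550 + 35×650 + 30×750 + 23×850 = 101450
n = Σf = 183
Mean = 101450 / 183 = 554.3716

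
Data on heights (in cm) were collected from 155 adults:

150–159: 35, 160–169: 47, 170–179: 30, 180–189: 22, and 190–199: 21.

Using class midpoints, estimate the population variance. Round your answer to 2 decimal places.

Midpoints: 154.5, 164.5, 174.5, 184.5, 194.5
n = 155, Σfm = 26517.5, mean = 171.0806
Σfm² = 4564118.75
Σf(m − x̄)² = Σfm² − (Σfm)²/n = 4564118.75 − 26517.5²/155 = 27487.7419
Population variance = 27487.7419 / 155 = 177.3403

177.34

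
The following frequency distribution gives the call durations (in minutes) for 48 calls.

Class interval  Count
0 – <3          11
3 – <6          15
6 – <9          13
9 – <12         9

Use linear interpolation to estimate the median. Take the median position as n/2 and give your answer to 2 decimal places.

5.60

Cumulative frequencies: 11, 26, 39, 48
n = 48; position = n/2 = 24.
This falls in the class 3 – <6: L = 3, F = 11, f = 15, h = 3.
Median ≈ 3 + ((24 − 11) / 15) × 3 = 5.6000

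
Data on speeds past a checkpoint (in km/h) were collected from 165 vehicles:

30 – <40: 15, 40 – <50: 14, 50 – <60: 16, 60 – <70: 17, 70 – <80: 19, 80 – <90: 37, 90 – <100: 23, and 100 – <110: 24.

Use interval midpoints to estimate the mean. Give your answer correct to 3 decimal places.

Midpoints: 35, 45, 55, 65, 75, 85, 95, 105
Σfm = 15×35 + 14×45 + 16×55 + 17×65 + 19×75 + 37×85 + 23×95 + 24×105 = 12415
n = Σf = 165
Mean = 12415 / 165 = 75.2424

75.242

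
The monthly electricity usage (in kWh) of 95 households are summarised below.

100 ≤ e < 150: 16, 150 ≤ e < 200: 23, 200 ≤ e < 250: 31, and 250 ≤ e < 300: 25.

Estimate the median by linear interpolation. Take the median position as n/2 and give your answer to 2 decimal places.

213.71

Cumulative frequencies: 16, 39, 70, 95
n = 95; position = n/2 = 47.5.
This falls in the class 200 ≤ e < 250: L = 200, F = 39, f = 31, h = 50.
Median ≈ 200 + ((47.5 − 39) / 31) × 50 = 213.7097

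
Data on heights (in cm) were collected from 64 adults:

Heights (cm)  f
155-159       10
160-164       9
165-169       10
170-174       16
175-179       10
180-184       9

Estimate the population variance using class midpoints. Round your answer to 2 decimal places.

65.60

Midpoints: 157, 162, 167, 172, 177, 182
n = 64, Σfm = 10858, mean = 169.6562
Σfm² = 1846326
Σf(m − x̄)² = Σfm² − (Σfm)²/n = 1846326 − 10858²/64 = 4198.4375
Population variance = 4198.4375 / 64 = 65.6006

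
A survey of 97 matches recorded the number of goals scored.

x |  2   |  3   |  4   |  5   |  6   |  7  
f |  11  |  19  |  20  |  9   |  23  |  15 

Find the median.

4

Cumulative frequencies: 11, 30, 50, 59, 82, 97
n = 97, so the median is the value in position (n+1)/2 = 49.
Position 49 falls at value 4.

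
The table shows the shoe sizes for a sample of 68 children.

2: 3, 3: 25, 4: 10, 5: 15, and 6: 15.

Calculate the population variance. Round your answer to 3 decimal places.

Values: 2, 3, 4, 5, 6
n = 68, Σfx = 286, mean = 4.2059
Σfx² = 1312
Σf(x − x̄)² = Σfx² − (Σfx)²/n = 1312 − 286²/68 = 109.1176
Population variance = 109.1176 / 68 = 1.6047

1.605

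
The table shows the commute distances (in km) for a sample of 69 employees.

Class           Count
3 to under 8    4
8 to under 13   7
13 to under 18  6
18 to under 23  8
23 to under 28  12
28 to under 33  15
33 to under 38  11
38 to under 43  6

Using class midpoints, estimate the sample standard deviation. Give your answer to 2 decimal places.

10.00

Midpoints: 5.5, 10.5, 15.5, 20.5, 25.5, 30.5, 35.5, 40.5
n = 69, Σfm = 1749.5, mean = 25.3551
Σfm² = 51157.25
Σf(m − x̄)² = Σfm² − (Σfm)²/n = 51157.25 − 1749.5²/69 = 6798.5507
Sample variance = 6798.5507 / 68 = 99.9787
Standard deviation = √99.9787 = 9.9989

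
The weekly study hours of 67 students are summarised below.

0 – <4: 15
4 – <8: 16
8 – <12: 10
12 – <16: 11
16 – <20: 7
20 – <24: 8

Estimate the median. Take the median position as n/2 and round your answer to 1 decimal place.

9.0

Cumulative frequencies: 15, 31, 41, 52, 59, 67
n = 67; position = n/2 = 33.5.
This falls in the class 8 – <12: L = 8, F = 31, f = 10, h = 4.
Median ≈ 8 + ((33.5 − 31) / 10) × 4 = 9.0000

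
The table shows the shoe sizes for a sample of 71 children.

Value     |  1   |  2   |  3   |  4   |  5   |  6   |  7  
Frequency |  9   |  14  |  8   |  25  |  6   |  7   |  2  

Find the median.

4

Cumulative frequencies: 9, 23, 31, 56, 62, 69, 71
n = 71, so the median is the value in position (n+1)/2 = 36.
Position 36 falls at value 4.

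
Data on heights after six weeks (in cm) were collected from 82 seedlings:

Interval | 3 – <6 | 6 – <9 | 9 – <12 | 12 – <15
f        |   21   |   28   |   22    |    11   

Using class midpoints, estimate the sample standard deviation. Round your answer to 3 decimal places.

Midpoints: 4.5, 7.5, 10.5, 13.5
n = 82, Σfm = 684, mean = 8.3415
Σfm² = 6430.5
Σf(m − x̄)² = Σfm² − (Σfm)²/n = 6430.5 − 684²/82 = 724.9390
Sample variance = 724.9390 / 81 = 8.9499
Standard deviation = √8.9499 = 2.9916

2.992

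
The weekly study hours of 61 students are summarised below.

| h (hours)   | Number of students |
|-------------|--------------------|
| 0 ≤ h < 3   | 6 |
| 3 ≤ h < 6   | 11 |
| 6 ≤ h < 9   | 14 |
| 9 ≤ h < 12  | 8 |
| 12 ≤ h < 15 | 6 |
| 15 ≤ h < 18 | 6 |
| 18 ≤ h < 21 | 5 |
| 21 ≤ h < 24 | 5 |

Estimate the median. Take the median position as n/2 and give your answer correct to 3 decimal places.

8.893

Cumulative frequencies: 6, 17, 31, 39, 45, 51, 56, 61
n = 61; position = n/2 = 30.5.
This falls in the class 6 ≤ h < 9: L = 6, F = 17, f = 14, h = 3.
Median ≈ 6 + ((30.5 − 17) / 14) × 3 = 8.8929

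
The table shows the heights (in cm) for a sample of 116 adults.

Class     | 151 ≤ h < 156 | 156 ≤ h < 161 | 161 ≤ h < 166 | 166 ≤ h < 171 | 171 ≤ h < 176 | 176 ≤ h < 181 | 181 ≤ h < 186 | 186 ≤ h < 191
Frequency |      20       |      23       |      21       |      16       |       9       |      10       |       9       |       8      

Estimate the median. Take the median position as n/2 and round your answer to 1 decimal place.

Cumulative frequencies: 20, 43, 64, 80, 89, 99, 108, 116
n = 116; position = n/2 = 58.
This falls in the class 161 ≤ h < 166: L = 161, F = 43, f = 21, h = 5.
Median ≈ 161 + ((58 − 43) / 21) × 5 = 164.5714

164.6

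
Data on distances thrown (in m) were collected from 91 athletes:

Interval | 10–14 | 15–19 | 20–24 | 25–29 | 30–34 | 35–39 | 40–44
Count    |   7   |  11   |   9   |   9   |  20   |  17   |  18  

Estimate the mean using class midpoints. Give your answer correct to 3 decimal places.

Midpoints: 12, 17, 22, 27, 32, 37, 42
Σfm = 7×12 + 11×17 + 9×22 + 9×27 + 20×32 + 17×37 + 18×42 = 2737
n = Σf = 91
Mean = 2737 / 91 = 30.0769

30.077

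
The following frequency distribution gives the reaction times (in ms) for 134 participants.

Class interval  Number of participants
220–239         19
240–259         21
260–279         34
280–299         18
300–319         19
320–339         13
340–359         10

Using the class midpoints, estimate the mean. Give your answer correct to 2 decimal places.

280.84

Midpoints: 229.5, 249.5, 269.5, 289.5, 309.5, 329.5, 349.5
Σfm = 19×229.5 + 21×249.5 + 34×269.5 + 18×289.5 + 19×309.5 + 13×329.5 + 10×349.5 = 37633
n = Σf = 134
Mean = 37633 / 134 = 280.8433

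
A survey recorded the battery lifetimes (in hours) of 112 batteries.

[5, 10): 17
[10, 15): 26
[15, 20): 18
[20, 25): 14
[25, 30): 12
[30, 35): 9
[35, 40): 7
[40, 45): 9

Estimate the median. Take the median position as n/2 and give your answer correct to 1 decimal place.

18.6

Cumulative frequencies: 17, 43, 61, 75, 87, 96, 103, 112
n = 112; position = n/2 = 56.
This falls in the class [15, 20): L = 15, F = 43, f = 18, h = 5.
Median ≈ 15 + ((56 − 43) / 18) × 5 = 18.6111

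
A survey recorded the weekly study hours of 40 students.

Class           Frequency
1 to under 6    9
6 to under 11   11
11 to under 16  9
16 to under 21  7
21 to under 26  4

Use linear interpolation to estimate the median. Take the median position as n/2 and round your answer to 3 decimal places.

Cumulative frequencies: 9, 20, 29, 36, 40
n = 40; position = n/2 = 20.
This falls in the class 6 to under 11: L = 6, F = 9, f = 11, h = 5.
Median ≈ 6 + ((20 − 9) / 11) × 5 = 11.0000

11.000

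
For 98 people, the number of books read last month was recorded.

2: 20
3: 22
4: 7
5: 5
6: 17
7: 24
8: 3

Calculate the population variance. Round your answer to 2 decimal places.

Values: 2, 3, 4, 5, 6, 7, 8
n = 98, Σfx = 453, mean = 4.6224
Σfx² = 2495
Σf(x − x̄)² = Σfx² − (Σfx)²/n = 2495 − 453²/98 = 401.0306
Population variance = 401.0306 / 98 = 4.0921

4.09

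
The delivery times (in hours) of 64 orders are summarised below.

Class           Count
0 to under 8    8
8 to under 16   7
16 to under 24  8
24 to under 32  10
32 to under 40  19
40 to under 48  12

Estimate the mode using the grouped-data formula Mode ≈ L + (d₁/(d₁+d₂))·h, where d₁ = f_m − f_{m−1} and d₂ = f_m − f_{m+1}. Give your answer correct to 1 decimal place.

36.5

Modal class: 32 to under 40 (highest frequency 19).
d₁ = 19 − 10 = 9, d₂ = 19 − 12 = 7
Mode ≈ 32 + (9/(9+7)) × 8 = 32 + 4.5000 = 36.5000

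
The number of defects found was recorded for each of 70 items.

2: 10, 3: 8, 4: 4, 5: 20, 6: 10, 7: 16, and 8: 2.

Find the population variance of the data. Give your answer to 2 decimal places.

Values: 2, 3, 4, 5, 6, 7, 8
n = 70, Σfx = 348, mean = 4.9714
Σfx² = 1948
Σf(x − x̄)² = Σfx² − (Σfx)²/n = 1948 − 348²/70 = 217.9429
Population variance = 217.9429 / 70 = 3.1135

3.11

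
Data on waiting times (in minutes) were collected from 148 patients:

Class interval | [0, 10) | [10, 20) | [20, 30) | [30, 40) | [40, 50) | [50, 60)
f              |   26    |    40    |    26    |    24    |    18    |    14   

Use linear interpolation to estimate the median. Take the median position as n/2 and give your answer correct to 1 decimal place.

23.1

Cumulative frequencies: 26, 66, 92, 116, 134, 148
n = 148; position = n/2 = 74.
This falls in the class [20, 30): L = 20, F = 66, f = 26, h = 10.
Median ≈ 20 + ((74 − 66) / 26) × 10 = 23.0769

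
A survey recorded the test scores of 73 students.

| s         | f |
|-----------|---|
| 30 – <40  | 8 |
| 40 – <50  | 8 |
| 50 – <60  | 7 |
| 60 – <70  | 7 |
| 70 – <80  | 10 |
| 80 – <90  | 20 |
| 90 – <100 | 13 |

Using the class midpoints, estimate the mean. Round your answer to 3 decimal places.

70.753

Midpoints: 35, 45, 55, 65, 75, 85, 95
Σfm = 8×35 + 8×45 + 7×55 + 7×65 + 10×75 + 20×85 + 13×95 = 5165
n = Σf = 73
Mean = 5165 / 73 = 70.7534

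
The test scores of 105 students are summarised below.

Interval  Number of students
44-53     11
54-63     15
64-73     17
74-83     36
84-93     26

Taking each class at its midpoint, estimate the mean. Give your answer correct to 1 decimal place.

73.4

Midpoints: 48.5, 58.5, 68.5, 78.5, 88.5
Σfm = 11×48.5 + 15×58.5 + 17×68.5 + 36×78.5 + 26×88.5 = 7702.5
n = Σf = 105
Mean = 7702.5 / 105 = 73.3571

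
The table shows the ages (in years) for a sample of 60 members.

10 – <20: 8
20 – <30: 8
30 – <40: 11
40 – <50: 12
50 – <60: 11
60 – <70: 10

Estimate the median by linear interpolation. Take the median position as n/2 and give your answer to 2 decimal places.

Cumulative frequencies: 8, 16, 27, 39, 50, 60
n = 60; position = n/2 = 30.
This falls in the class 40 – <50: L = 40, F = 27, f = 12, h = 10.
Median ≈ 40 + ((30 − 27) / 12) × 10 = 42.5000

42.50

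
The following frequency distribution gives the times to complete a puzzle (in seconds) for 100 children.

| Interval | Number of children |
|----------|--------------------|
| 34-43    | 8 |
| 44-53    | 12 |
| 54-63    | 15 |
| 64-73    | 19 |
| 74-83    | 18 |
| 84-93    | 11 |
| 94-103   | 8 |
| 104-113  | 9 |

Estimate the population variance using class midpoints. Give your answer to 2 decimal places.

399.31

Midpoints: 38.5, 48.5, 58.5, 68.5, 78.5, 88.5, 98.5, 108.5
n = 100, Σfm = 7220, mean = 72.2000
Σfm² = 561215
Σf(m − x̄)² = Σfm² − (Σfm)²/n = 561215 − 7220²/100 = 39931.0000
Population variance = 39931.0000 / 100 = 399.3100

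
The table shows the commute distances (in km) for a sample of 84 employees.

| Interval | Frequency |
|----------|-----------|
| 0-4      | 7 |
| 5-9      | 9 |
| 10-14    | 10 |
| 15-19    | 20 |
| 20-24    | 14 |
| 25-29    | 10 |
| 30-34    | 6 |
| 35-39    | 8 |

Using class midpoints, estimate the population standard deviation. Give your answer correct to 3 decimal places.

Midpoints: 2, 7, 12, 17, 22, 27, 32, 37
n = 84, Σfm = 1603, mean = 19.0833
Σfm² = 38851
Σf(m − x̄)² = Σfm² − (Σfm)²/n = 38851 − 1603²/84 = 8260.4167
Population variance = 8260.4167 / 84 = 98.3383
Standard deviation = √98.3383 = 9.9166

9.917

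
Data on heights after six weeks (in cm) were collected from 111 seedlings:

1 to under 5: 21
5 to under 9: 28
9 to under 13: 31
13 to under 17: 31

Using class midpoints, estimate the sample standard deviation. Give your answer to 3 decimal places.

Midpoints: 3, 7, 11, 15
n = 111, Σfm = 1065, mean = 9.5946
Σfm² = 12287
Σf(m − x̄)² = Σfm² − (Σfm)²/n = 12287 − 1065²/111 = 2068.7568
Sample variance = 2068.7568 / 110 = 18.8069
Standard deviation = √18.8069 = 4.3367

4.337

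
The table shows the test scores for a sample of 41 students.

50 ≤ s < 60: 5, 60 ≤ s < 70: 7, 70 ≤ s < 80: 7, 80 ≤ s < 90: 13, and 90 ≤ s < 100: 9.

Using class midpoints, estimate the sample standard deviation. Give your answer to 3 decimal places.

Midpoints: 55, 65, 75, 85, 95
n = 41, Σfm = 3215, mean = 78.4146
Σfm² = 259225
Σf(m − x̄)² = Σfm² − (Σfm)²/n = 259225 − 3215²/41 = 7121.9512
Sample variance = 7121.9512 / 40 = 178.0488
Standard deviation = √178.0488 = 13.3435

13.343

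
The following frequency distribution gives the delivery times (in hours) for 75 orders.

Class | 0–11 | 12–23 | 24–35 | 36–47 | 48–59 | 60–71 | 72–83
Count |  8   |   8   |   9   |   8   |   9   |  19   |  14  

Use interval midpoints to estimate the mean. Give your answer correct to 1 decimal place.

Midpoints: 5.5, 17.5, 29.5, 41.5, 53.5, 65.5, 77.5
Σfm = 8×5.5 + 8×17.5 + 9×29.5 + 8×41.5 + 9×53.5 + 19×65.5 + 14×77.5 = 3592.5
n = Σf = 75
Mean = 3592.5 / 75 = 47.9000

47.9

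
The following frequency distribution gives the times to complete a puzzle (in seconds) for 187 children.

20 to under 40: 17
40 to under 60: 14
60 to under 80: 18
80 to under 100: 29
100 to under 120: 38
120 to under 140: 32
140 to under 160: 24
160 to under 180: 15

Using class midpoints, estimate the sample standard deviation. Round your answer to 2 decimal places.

40.12

Midpoints: 30, 50, 70, 90, 110, 130, 150, 170
n = 187, Σfm = 19570, mean = 104.6524
Σfm² = 2347500
Σf(m − x̄)² = Σfm² − (Σfm)²/n = 2347500 − 19570²/187 = 299452.4064
Sample variance = 299452.4064 / 186 = 1609.9592
Standard deviation = √1609.9592 = 40.1243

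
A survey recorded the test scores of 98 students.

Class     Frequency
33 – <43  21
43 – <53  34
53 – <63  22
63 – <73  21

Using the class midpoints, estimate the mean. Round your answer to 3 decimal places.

Midpoints: 38, 48, 58, 68
Σfm = 21×38 + 34×48 + 22×58 + 21×68 = 5134
n = Σf = 98
Mean = 5134 / 98 = 52.3878

52.388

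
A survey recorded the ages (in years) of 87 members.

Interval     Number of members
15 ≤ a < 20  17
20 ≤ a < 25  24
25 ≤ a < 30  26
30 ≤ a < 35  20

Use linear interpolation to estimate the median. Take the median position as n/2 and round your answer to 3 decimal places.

Cumulative frequencies: 17, 41, 67, 87
n = 87; position = n/2 = 43.5.
This falls in the class 25 ≤ a < 30: L = 25, F = 41, f = 26, h = 5.
Median ≈ 25 + ((43.5 − 41) / 26) × 5 = 25.4808

25.481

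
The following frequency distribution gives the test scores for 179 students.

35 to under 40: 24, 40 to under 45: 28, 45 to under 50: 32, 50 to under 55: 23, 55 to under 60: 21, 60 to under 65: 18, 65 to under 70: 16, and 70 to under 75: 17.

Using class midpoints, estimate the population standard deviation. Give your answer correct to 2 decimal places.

11.01

Midpoints: 37.5, 42.5, 47.5, 52.5, 57.5, 62.5, 67.5, 72.5
n = 179, Σfm = 9462.5, mean = 52.8631
Σfm² = 521918.75
Σf(m − x̄)² = Σfm² − (Σfm)²/n = 521918.75 − 9462.5²/179 = 21701.3966
Population variance = 21701.3966 / 179 = 121.2369
Standard deviation = √121.2369 = 11.0108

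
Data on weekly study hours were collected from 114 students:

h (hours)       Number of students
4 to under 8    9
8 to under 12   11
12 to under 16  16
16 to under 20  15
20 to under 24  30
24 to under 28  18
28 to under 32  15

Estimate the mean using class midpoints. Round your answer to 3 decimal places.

19.614

Midpoints: 6, 10, 14, 18, 22, 26, 30
Σfm = 9×6 + 11×10 + 16×14 + 15×18 + 30×22 + 18×26 + 15×30 = 2236
n = Σf = 114
Mean = 2236 / 114 = 19.6140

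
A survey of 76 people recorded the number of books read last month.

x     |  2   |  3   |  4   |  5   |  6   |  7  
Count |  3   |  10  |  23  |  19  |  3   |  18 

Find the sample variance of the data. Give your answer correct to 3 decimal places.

Values: 2, 3, 4, 5, 6, 7
n = 76, Σfx = 367, mean = 4.8289
Σfx² = 1935
Σf(x − x̄)² = Σfx² − (Σfx)²/n = 1935 − 367²/76 = 162.7763
Sample variance = 162.7763 / 75 = 2.1704

2.170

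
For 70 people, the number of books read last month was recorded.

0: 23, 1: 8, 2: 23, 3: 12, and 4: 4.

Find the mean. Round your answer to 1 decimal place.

1.5

Values: 0, 1, 2, 3, 4
Σfx = 23×0 + 8×1 + 23×2 + 12×3 + 4×4 = 106
n = Σf = 70
Mean = 106 / 70 = 1.5143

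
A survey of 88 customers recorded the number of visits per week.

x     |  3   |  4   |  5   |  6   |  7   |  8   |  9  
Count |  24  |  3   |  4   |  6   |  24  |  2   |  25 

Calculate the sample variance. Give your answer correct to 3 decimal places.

5.563

Values: 3, 4, 5, 6, 7, 8, 9
n = 88, Σfx = 549, mean = 6.2386
Σfx² = 3909
Σf(x − x̄)² = Σfx² − (Σfx)²/n = 3909 − 549²/88 = 483.9886
Sample variance = 483.9886 / 87 = 5.5631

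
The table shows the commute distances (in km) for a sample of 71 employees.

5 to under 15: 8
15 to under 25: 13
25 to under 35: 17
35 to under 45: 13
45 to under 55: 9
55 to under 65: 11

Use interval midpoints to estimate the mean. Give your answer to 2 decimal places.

Midpoints: 10, 20, 30, 40, 50, 60
Σfm = 8×10 + 13×20 + 17×30 + 13×40 + 9×50 + 11×60 = 2480
n = Σf = 71
Mean = 2480 / 71 = 34.9296

34.93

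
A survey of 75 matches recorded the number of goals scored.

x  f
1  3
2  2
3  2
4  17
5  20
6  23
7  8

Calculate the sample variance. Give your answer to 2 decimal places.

1.97

Values: 1, 2, 3, 4, 5, 6, 7
n = 75, Σfx = 375, mean = 5.0000
Σfx² = 2021
Σf(x − x̄)² = Σfx² − (Σfx)²/n = 2021 − 375²/75 = 146.0000
Sample variance = 146.0000 / 74 = 1.9730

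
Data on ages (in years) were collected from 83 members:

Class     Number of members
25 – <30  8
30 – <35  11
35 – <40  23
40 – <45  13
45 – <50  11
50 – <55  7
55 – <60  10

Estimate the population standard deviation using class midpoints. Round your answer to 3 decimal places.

Midpoints: 27.5, 32.5, 37.5, 42.5, 47.5, 52.5, 57.5
n = 83, Σfm = 3457.5, mean = 41.6566
Σfm² = 150668.75
Σf(m − x̄)² = Σfm² − (Σfm)²/n = 150668.75 − 3457.5²/83 = 6640.9639
Population variance = 6640.9639 / 83 = 80.0116
Standard deviation = √80.0116 = 8.9449

8.945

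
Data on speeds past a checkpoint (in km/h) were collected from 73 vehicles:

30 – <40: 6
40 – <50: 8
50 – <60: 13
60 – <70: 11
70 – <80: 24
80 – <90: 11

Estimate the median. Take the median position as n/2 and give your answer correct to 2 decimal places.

68.64

Cumulative frequencies: 6, 14, 27, 38, 62, 73
n = 73; position = n/2 = 36.5.
This falls in the class 60 – <70: L = 60, F = 27, f = 11, h = 10.
Median ≈ 60 + ((36.5 − 27) / 11) × 10 = 68.6364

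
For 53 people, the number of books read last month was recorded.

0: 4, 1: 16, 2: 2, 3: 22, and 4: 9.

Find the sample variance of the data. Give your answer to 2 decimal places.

Values: 0, 1, 2, 3, 4
n = 53, Σfx = 122, mean = 2.3019
Σfx² = 366
Σf(x − x̄)² = Σfx² − (Σfx)²/n = 366 − 122²/53 = 85.1698
Sample variance = 85.1698 / 52 = 1.6379

1.64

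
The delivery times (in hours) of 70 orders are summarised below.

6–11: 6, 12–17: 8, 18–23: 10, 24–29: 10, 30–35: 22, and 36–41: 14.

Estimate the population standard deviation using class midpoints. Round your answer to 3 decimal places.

9.446

Midpoints: 8.5, 14.5, 20.5, 26.5, 32.5, 38.5
n = 70, Σfm = 1891, mean = 27.0143
Σfm² = 57329.5
Σf(m − x̄)² = Σfm² − (Σfm)²/n = 57329.5 − 1891²/70 = 6245.4857
Population variance = 6245.4857 / 70 = 89.2212
Standard deviation = √89.2212 = 9.4457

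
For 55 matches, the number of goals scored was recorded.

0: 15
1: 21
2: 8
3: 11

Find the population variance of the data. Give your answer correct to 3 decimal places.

1.144

Values: 0, 1, 2, 3
n = 55, Σfx = 70, mean = 1.2727
Σfx² = 152
Σf(x − x̄)² = Σfx² − (Σfx)²/n = 152 − 70²/55 = 62.9091
Population variance = 62.9091 / 55 = 1.1438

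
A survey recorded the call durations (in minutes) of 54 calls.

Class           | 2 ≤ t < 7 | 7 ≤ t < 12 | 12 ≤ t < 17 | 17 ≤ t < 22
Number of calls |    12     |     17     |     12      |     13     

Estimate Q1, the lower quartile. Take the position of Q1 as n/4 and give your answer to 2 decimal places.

Cumulative frequencies: 12, 29, 41, 54
n = 54; position = n/4 = 13.5.
This falls in the class 7 ≤ t < 12: L = 7, F = 12, f = 17, h = 5.
Lower quartile ≈ 7 + ((13.5 − 12) / 17) × 5 = 7.4412

7.44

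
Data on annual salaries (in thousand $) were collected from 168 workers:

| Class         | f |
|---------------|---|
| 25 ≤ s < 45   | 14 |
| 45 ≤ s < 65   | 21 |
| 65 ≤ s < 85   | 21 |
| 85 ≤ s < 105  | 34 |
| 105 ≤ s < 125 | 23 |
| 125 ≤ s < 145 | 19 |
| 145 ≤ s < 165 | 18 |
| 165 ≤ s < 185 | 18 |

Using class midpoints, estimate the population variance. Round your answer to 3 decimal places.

Midpoints: 35, 55, 75, 95, 115, 135, 155, 175
n = 168, Σfm = 17600, mean = 104.7619
Σfm² = 2139800
Σf(m − x̄)² = Σfm² − (Σfm)²/n = 2139800 − 17600²/168 = 295990.4762
Population variance = 295990.4762 / 168 = 1761.8481

1761.848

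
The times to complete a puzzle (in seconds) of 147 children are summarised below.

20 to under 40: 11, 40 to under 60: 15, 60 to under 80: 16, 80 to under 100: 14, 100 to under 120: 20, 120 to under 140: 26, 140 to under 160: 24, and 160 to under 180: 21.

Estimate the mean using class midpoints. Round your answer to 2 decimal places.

Midpoints: 30, 50, 70, 90, 110, 130, 150, 170
Σfm = 11×30 + 15×50 + 16×70 + 14×90 + 20×110 + 26×130 + 24×150 + 21×170 = 16210
n = Σf = 147
Mean = 16210 / 147 = 110.2721

110.27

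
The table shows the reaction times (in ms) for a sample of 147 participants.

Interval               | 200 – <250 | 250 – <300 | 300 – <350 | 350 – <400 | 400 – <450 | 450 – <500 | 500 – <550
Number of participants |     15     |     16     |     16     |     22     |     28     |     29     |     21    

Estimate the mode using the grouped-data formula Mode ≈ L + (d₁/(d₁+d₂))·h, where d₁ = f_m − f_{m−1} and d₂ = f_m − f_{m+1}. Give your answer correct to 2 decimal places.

Modal class: 450 – <500 (highest frequency 29).
d₁ = 29 − 28 = 1, d₂ = 29 − 21 = 8
Mode ≈ 450 + (1/(1+8)) × 50 = 450 + 5.5556 = 455.5556

455.56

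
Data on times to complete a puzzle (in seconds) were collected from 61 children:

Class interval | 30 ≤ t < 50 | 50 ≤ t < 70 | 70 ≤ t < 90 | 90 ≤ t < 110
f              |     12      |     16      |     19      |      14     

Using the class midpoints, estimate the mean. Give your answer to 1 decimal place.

71.5

Midpoints: 40, 60, 80, 100
Σfm = 12×40 + 16×60 + 19×80 + 14×100 = 4360
n = Σf = 61
Mean = 4360 / 61 = 71.4754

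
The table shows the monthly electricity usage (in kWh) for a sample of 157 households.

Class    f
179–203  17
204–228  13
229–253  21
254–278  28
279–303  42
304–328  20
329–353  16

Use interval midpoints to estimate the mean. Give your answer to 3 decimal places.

271.096

Midpoints: 191, 216, 241, 266, 291, 316, 341
Σfm = 17×191 + 13×216 + 21×241 + 28×266 + 42×291 + 20×316 + 16×341 = 42562
n = Σf = 157
Mean = 42562 / 157 = 271.0955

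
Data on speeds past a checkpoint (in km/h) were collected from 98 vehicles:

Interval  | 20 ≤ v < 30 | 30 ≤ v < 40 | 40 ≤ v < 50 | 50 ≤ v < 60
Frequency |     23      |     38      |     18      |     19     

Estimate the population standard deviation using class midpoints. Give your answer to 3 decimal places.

Midpoints: 25, 35, 45, 55
n = 98, Σfm = 3760, mean = 38.3673
Σfm² = 154850
Σf(m − x̄)² = Σfm² − (Σfm)²/n = 154850 − 3760²/98 = 10588.7755
Population variance = 10588.7755 / 98 = 108.0487
Standard deviation = √108.0487 = 10.3946

10.395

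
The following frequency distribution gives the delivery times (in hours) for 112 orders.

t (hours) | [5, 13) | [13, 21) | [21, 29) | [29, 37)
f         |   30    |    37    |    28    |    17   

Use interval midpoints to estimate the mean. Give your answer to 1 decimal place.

Midpoints: 9, 17, 25, 33
Σfm = 30×9 + 37×17 + 28×25 + 17×33 = 2160
n = Σf = 112
Mean = 2160 / 112 = 19.2857

19.3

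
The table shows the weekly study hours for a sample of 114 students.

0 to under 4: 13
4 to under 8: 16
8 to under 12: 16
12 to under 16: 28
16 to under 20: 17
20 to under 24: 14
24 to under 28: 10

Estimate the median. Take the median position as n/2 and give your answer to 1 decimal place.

13.7

Cumulative frequencies: 13, 29, 45, 73, 90, 104, 114
n = 114; position = n/2 = 57.
This falls in the class 12 to under 16: L = 12, F = 45, f = 28, h = 4.
Median ≈ 12 + ((57 − 45) / 28) × 4 = 13.7143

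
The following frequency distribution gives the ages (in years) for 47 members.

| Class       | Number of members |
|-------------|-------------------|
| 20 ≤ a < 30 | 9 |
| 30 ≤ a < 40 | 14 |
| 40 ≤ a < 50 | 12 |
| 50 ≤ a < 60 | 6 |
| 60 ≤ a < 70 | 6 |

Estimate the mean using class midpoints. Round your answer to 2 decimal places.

42.02

Midpoints: 25, 35, 45, 55, 65
Σfm = 9×25 + 14×35 + 12×45 + 6×55 + 6×65 = 1975
n = Σf = 47
Mean = 1975 / 47 = 42.0213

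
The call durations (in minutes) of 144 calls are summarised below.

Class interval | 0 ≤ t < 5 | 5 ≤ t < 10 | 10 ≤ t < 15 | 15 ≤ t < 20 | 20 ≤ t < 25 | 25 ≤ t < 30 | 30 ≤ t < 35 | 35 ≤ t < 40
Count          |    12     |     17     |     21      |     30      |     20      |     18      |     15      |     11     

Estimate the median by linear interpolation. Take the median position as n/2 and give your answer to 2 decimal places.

18.67

Cumulative frequencies: 12, 29, 50, 80, 100, 118, 133, 144
n = 144; position = n/2 = 72.
This falls in the class 15 ≤ t < 20: L = 15, F = 50, f = 30, h = 5.
Median ≈ 15 + ((72 − 50) / 30) × 5 = 18.6667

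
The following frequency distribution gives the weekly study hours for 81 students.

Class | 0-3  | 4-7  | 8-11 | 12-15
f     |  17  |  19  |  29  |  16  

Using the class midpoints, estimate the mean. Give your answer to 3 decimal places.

Midpoints: 1.5, 5.5, 9.5, 13.5
Σfm = 17×1.5 + 19×5.5 + 29×9.5 + 16×13.5 = 621.5
n = Σf = 81
Mean = 621.5 / 81 = 7.6728

7.673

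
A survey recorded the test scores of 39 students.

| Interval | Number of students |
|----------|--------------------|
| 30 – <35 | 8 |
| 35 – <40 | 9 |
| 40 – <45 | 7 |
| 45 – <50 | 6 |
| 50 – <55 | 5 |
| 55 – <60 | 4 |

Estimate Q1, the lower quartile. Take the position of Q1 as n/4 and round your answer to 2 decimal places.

Cumulative frequencies: 8, 17, 24, 30, 35, 39
n = 39; position = n/4 = 9.75.
This falls in the class 35 – <40: L = 35, F = 8, f = 9, h = 5.
Lower quartile ≈ 35 + ((9.75 − 8) / 9) × 5 = 35.9722

35.97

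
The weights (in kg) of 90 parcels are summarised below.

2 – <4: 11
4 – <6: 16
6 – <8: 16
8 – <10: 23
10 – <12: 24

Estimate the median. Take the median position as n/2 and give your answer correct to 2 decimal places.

Cumulative frequencies: 11, 27, 43, 66, 90
n = 90; position = n/2 = 45.
This falls in the class 8 – <10: L = 8, F = 43, f = 23, h = 2.
Median ≈ 8 + ((45 − 43) / 23) × 2 = 8.1739

8.17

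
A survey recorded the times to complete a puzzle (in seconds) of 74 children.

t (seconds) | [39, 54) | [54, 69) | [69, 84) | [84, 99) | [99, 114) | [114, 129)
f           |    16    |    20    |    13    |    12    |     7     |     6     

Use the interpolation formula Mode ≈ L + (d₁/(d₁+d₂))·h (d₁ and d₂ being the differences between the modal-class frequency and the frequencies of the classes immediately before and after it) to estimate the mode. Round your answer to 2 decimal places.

59.45

Modal class: [54, 69) (highest frequency 20).
d₁ = 20 − 16 = 4, d₂ = 20 − 13 = 7
Mode ≈ 54 + (4/(4+7)) × 15 = 54 + 5.4545 = 59.4545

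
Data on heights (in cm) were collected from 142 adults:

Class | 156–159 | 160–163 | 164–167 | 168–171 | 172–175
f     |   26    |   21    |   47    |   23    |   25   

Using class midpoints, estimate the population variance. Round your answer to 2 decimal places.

Midpoints: 157.5, 161.5, 165.5, 169.5, 173.5
n = 142, Σfm = 23501, mean = 165.5000
Σfm² = 3893383.5
Σf(m − x̄)² = Σfm² − (Σfm)²/n = 3893383.5 − 23501²/142 = 3968.0000
Population variance = 3968.0000 / 142 = 27.9437

27.94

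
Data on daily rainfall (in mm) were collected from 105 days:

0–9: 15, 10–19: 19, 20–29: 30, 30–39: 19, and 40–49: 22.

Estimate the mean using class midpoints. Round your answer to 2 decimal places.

25.83

Midpoints: 4.5, 14.5, 24.5, 34.5, 44.5
Σfm = 15×4.5 + 19×14.5 + 30×24.5 + 19×34.5 + 22×44.5 = 2712.5
n = Σf = 105
Mean = 2712.5 / 105 = 25.8333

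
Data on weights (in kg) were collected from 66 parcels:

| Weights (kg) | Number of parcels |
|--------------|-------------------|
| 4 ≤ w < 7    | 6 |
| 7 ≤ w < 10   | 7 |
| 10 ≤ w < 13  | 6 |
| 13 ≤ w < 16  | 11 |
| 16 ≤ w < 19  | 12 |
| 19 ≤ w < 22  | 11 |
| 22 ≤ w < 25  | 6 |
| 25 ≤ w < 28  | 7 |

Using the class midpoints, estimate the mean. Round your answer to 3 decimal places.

Midpoints: 5.5, 8.5, 11.5, 14.5, 17.5, 20.5, 23.5, 26.5
Σfm = 6×5.5 + 7×8.5 + 6×11.5 + 11×14.5 + 12×17.5 + 11×20.5 + 6×23.5 + 7×26.5 = 1083
n = Σf = 66
Mean = 1083 / 66 = 16.4091

16.409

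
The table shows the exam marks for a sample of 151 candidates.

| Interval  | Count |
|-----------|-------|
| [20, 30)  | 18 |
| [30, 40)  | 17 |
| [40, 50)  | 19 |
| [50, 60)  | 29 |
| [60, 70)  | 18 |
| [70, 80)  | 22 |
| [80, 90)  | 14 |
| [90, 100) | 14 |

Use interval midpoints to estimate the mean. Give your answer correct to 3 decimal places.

Midpoints: 25, 35, 45, 55, 65, 75, 85, 95
Σfm = 18×25 + 17×35 + 19×45 + 29×55 + 18×65 + 22×75 + 14×85 + 14×95 = 8835
n = Σf = 151
Mean = 8835 / 151 = 58.5099

58.510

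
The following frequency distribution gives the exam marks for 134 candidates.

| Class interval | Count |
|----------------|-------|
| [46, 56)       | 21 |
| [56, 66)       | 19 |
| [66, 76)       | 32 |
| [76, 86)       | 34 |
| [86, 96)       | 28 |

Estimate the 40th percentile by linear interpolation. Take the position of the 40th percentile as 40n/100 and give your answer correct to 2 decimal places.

70.25

Cumulative frequencies: 21, 40, 72, 106, 134
n = 134; position = 40n/100 = 53.6.
This falls in the class [66, 76): L = 66, F = 40, f = 32, h = 10.
40th percentile ≈ 66 + ((53.6 − 40) / 32) × 10 = 70.2500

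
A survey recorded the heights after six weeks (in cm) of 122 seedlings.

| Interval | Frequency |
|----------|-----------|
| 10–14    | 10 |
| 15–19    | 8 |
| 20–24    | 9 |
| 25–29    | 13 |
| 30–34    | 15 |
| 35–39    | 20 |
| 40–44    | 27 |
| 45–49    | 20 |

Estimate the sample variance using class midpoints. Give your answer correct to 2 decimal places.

119.12

Midpoints: 12, 17, 22, 27, 32, 37, 42, 47
n = 122, Σfm = 4099, mean = 33.5984
Σfm² = 152133
Σf(m − x̄)² = Σfm² − (Σfm)²/n = 152133 − 4099²/122 = 14413.3197
Sample variance = 14413.3197 / 121 = 119.1183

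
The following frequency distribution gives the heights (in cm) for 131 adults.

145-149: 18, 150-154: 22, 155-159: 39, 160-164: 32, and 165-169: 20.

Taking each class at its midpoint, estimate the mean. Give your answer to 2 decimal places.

157.53

Midpoints: 147, 152, 157, 162, 167
Σfm = 18×147 + 22×152 + 39×157 + 32×162 + 20×167 = 20637
n = Σf = 131
Mean = 20637 / 131 = 157.5344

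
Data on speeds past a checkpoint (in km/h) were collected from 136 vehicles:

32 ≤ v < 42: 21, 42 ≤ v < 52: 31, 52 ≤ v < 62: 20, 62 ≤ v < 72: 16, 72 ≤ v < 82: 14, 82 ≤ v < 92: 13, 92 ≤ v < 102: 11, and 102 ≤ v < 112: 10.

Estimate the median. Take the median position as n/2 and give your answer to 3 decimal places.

Cumulative frequencies: 21, 52, 72, 88, 102, 115, 126, 136
n = 136; position = n/2 = 68.
This falls in the class 52 ≤ v < 62: L = 52, F = 52, f = 20, h = 10.
Median ≈ 52 + ((68 − 52) / 20) × 10 = 60.0000

60.000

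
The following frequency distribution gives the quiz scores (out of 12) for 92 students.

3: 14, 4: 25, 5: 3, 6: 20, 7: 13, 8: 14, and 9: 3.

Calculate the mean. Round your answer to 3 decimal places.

Values: 3, 4, 5, 6, 7, 8, 9
Σfx = 14×3 + 25×4 + 3×5 + 20×6 + 13×7 + 14×8 + 3×9 = 507
n = Σf = 92
Mean = 507 / 92 = 5.5109

5.511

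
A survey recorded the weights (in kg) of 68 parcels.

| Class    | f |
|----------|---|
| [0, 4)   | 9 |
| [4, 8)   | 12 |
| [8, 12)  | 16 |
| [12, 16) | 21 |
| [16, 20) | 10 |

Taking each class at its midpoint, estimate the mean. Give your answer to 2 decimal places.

Midpoints: 2, 6, 10, 14, 18
Σfm = 9×2 + 12×6 + 16×10 + 21×14 + 10×18 = 724
n = Σf = 68
Mean = 724 / 68 = 10.6471

10.65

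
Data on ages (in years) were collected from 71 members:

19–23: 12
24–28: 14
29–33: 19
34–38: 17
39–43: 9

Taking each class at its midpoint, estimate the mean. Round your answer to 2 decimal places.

30.79

Midpoints: 21, 26, 31, 36, 41
Σfm = 12×21 + 14×26 + 19×31 + 17×36 + 9×41 = 2186
n = Σf = 71
Mean = 2186 / 71 = 30.7887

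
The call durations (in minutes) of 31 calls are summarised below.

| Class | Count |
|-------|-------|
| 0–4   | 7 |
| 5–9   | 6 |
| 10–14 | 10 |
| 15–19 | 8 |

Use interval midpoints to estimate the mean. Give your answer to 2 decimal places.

Midpoints: 2, 7, 12, 17
Σfm = 7×2 + 6×7 + 10×12 + 8×17 = 312
n = Σf = 31
Mean = 312 / 31 = 10.0645

10.06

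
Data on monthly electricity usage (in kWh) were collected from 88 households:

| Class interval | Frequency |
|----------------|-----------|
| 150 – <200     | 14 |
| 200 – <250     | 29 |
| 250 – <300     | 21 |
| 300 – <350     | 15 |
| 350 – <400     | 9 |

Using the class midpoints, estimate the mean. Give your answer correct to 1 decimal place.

261.4

Midpoints: 175, 225, 275, 325, 375
Σfm = 14×175 + 29×225 + 21×275 + 15×325 + 9×375 = 23000
n = Σf = 88
Mean = 23000 / 88 = 261.3636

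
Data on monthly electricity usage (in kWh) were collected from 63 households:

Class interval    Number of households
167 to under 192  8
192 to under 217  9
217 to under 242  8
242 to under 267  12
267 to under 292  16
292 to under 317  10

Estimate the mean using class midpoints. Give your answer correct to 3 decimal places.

Midpoints: 179.5, 204.5, 229.5, 254.5, 279.5, 304.5
Σfm = 8×179.5 + 9×204.5 + 8×229.5 + 12×254.5 + 16×279.5 + 10×304.5 = 15683.5
n = Σf = 63
Mean = 15683.5 / 63 = 248.9444

248.944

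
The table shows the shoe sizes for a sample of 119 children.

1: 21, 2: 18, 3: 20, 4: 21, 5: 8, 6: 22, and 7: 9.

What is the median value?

Cumulative frequencies: 21, 39, 59, 80, 88, 110, 119
n = 119, so the median is the value in position (n+1)/2 = 60.
Position 60 falls at value 4.

4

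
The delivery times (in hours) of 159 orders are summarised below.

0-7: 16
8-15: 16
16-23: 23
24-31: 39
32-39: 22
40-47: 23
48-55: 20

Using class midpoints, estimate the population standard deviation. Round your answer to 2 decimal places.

Midpoints: 3.5, 11.5, 19.5, 27.5, 35.5, 43.5, 51.5
n = 159, Σfm = 4572.5, mean = 28.7579
Σfm² = 164843.75
Σf(m − x̄)² = Σfm² − (Σfm)²/n = 164843.75 − 4572.5²/159 = 33348.4277
Population variance = 33348.4277 / 159 = 209.7385
Standard deviation = √209.7385 = 14.4824

14.48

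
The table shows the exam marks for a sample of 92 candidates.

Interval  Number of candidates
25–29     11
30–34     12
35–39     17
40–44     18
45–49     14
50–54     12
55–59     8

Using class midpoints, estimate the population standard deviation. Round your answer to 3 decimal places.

8.975

Midpoints: 27, 32, 37, 42, 47, 52, 57
n = 92, Σfm = 3804, mean = 41.3478
Σfm² = 164698
Σf(m − x̄)² = Σfm² − (Σfm)²/n = 164698 − 3804²/92 = 7410.8696
Population variance = 7410.8696 / 92 = 80.5529
Standard deviation = √80.5529 = 8.9751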